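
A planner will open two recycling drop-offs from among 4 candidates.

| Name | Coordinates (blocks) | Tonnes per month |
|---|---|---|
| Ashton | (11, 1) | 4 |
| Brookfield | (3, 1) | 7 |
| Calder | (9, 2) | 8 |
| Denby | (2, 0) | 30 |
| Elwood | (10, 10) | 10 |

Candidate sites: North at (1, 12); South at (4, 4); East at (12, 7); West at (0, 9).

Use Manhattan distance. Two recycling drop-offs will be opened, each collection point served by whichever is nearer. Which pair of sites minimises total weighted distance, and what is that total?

{South, East}, total 342

Evaluate every pair (each demand assigned to the nearer of the two):
  {South, East}: total = 342
  {North, South}: total = 414
  {South, West}: total = 414
  {East, West}: total = 549
  {North, East}: total = 623
  {North, West}: total = 721
Best pair: {South, East} with total 342.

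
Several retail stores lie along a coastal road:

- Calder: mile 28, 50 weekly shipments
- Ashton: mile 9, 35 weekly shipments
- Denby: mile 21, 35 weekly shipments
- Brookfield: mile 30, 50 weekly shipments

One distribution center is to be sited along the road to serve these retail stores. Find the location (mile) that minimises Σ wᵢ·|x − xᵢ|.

x = 28

For a sum of weighted absolute distances on a line, the optimum is the weighted median (not the mean). Total weight W = 170; half-weight = 85.
Sort by position and accumulate weight:
  mile 9 (Ashton, w=35) → cum 35
  mile 21 (Denby, w=35) → cum 70
  mile 28 (Calder, w=50) → cum 120  ≥ 85 → median here
  mile 30 (Brookfield, w=50) → cum 170
Optimal location: mile 28.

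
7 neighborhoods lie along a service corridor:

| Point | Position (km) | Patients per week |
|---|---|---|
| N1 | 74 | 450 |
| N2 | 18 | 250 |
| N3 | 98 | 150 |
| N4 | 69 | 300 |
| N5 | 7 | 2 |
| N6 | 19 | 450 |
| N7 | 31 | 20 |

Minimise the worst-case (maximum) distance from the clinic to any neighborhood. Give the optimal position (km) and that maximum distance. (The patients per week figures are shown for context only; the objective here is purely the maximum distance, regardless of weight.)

location 52.5, max distance 45.5

The 1-center on a line is the midpoint of the two extreme points: leftmost at 7, rightmost at 98.
Optimal location = (7 + 98)/2 = 52.5; maximum distance = (98 − 7)/2 = 45.5.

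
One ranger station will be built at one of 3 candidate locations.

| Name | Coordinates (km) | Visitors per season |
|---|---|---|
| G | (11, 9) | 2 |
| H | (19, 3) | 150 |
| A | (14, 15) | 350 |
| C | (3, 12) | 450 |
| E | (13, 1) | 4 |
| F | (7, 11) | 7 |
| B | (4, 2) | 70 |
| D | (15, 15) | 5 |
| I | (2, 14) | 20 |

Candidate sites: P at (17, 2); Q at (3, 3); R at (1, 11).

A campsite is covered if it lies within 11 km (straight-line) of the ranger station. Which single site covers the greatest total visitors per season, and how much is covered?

Coverage radius r = 11 km; a point is covered iff (Δx)²+(Δy)² ≤ 11² = 121.
  P (17, 2): covers {G, H, E} → 156
  Q (3, 3): covers {G, C, E, F, B} → 533
  R (1, 11): covers {G, C, F, B, I} → 549
Maximum coverage at R: 549 visitors per season.

R, covering 549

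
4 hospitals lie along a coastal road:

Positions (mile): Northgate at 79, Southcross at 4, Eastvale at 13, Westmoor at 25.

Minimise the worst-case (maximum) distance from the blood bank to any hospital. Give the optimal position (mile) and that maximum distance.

The 1-center on a line is the midpoint of the two extreme points: leftmost at 4, rightmost at 79.
Optimal location = (4 + 79)/2 = 41.5; maximum distance = (79 − 4)/2 = 37.5.

location 41.5, max distance 37.5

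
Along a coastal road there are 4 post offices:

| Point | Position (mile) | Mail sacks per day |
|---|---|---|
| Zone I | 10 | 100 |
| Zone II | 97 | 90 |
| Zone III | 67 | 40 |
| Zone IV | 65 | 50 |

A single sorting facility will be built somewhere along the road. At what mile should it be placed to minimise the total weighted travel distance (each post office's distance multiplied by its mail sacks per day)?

x = 65

For a sum of weighted absolute distances on a line, the optimum is the weighted median (not the mean). Total weight W = 280; half-weight = 140.
Sort by position and accumulate weight:
  mile 10 (Zone I, w=100) → cum 100
  mile 65 (Zone IV, w=50) → cum 150  ≥ 140 → median here
  mile 67 (Zone III, w=40) → cum 190
  mile 97 (Zone II, w=90) → cum 280
Optimal location: mile 65.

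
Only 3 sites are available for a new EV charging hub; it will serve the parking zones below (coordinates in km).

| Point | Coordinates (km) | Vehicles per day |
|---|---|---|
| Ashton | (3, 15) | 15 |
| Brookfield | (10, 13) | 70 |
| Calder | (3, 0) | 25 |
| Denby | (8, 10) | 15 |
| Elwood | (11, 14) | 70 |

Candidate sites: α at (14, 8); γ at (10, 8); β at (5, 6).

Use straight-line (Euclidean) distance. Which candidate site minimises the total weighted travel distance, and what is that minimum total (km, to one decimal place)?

Total weighted distance at each candidate:
  α (14, 8): total = 1548.3
  γ (10, 8): total = 1232.5
  β (5, 6): total = 1673.6
Minimum is at γ with total 1232.5 km.

γ, total 1232.5 km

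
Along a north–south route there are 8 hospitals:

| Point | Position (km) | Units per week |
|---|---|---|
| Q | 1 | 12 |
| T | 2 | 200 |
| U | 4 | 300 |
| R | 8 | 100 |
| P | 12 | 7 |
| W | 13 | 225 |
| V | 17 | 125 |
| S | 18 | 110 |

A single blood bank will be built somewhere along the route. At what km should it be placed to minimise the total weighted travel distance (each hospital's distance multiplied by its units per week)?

For a sum of weighted absolute distances on a line, the optimum is the weighted median (not the mean). Total weight W = 1079; half-weight = 539.5.
Sort by position and accumulate weight:
  km 1 (Q, w=12) → cum 12
  km 2 (T, w=200) → cum 212
  km 4 (U, w=300) → cum 512
  km 8 (R, w=100) → cum 612  ≥ 539.5 → median here
  km 12 (P, w=7) → cum 619
  km 13 (W, w=225) → cum 844
  km 17 (V, w=125) → cum 969
  km 18 (S, w=110) → cum 1079
Optimal location: km 8.

x = 8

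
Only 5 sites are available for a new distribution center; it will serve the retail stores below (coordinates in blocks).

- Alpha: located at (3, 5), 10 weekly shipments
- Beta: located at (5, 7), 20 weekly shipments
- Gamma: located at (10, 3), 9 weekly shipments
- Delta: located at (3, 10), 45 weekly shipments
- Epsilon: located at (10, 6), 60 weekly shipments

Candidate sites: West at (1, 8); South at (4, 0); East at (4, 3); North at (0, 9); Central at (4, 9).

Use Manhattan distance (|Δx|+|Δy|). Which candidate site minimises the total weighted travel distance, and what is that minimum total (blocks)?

Central, total 848 blocks

Total weighted distance at each candidate:
  West (1, 8): total = 1116
  South (4, 0): total = 1516
  East (4, 3): total = 1084
  North (0, 9): total = 1314
  Central (4, 9): total = 848
Minimum is at Central with total 848 blocks.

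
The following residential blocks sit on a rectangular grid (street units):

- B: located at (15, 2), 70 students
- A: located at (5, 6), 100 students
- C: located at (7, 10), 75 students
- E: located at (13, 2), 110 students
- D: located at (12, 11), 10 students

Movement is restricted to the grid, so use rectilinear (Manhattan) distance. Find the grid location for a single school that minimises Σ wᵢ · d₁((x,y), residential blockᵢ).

Manhattan distance separates: Σwᵢ(|x−xᵢ|+|y−yᵢ|) = Σwᵢ|x−xᵢ| + Σwᵢ|y−yᵢ|, so x and y are optimised independently as 1-D weighted medians.
Total weight W = 365; half = 182.5.
x-coordinate, sorted with cumulative weight:
  x=5 (A, w=100) cum 100
  x=7 (C, w=75) cum 175
  x=12 (D, w=10) cum 185  ← median
  x=13 (E, w=110) cum 295
  x=15 (B, w=70) cum 365
⇒ x* = 12
y-coordinate, sorted with cumulative weight:
  y=2 (B, w=70) cum 70
  y=2 (E, w=110) cum 180
  y=6 (A, w=100) cum 280  ← median
  y=10 (C, w=75) cum 355
  y=11 (D, w=10) cum 365
⇒ y* = 6

(12, 6)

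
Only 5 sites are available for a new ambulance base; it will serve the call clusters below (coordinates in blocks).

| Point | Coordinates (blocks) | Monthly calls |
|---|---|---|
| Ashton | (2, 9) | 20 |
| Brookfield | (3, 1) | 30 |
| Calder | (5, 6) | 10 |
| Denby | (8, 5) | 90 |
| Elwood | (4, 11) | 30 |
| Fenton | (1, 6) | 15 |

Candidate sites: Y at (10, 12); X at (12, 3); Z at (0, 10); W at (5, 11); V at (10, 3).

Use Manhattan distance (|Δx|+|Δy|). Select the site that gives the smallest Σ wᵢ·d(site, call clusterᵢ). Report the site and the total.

W, total 1485 blocks

Total weighted distance at each candidate:
  Y (10, 12): total = 2115
  X (12, 3): total = 1980
  Z (0, 10): total = 1905
  W (5, 11): total = 1485
  V (10, 3): total = 1590
Minimum is at W with total 1485 blocks.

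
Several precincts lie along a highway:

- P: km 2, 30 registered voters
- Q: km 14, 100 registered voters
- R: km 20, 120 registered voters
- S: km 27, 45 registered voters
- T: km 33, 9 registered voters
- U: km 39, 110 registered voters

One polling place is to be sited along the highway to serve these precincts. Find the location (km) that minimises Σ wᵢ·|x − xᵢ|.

x = 20

For a sum of weighted absolute distances on a line, the optimum is the weighted median (not the mean). Total weight W = 414; half-weight = 207.
Sort by position and accumulate weight:
  km 2 (P, w=30) → cum 30
  km 14 (Q, w=100) → cum 130
  km 20 (R, w=120) → cum 250  ≥ 207 → median here
  km 27 (S, w=45) → cum 295
  km 33 (T, w=9) → cum 304
  km 39 (U, w=110) → cum 414
Optimal location: km 20.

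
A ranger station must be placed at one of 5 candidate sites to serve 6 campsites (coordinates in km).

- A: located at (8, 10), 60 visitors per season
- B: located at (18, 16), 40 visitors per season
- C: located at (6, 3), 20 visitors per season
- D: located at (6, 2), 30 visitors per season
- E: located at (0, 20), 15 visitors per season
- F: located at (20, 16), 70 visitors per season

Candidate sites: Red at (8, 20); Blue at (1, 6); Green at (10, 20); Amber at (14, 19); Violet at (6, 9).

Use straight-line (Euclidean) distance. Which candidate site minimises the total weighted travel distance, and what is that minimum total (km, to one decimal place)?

Violet, total 2303.5 km

Total weighted distance at each candidate:
  Red (8, 20): total = 2921.9
  Blue (1, 6): total = 3294.9
  Green (10, 20): total = 2776.0
  Amber (14, 19): total = 2450.5
  Violet (6, 9): total = 2303.5
Minimum is at Violet with total 2303.5 km.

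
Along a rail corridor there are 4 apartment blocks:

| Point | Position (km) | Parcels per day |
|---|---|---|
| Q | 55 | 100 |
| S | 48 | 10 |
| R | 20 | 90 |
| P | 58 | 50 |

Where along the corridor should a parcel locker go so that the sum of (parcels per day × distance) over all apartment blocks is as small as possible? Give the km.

x = 55

For a sum of weighted absolute distances on a line, the optimum is the weighted median (not the mean). Total weight W = 250; half-weight = 125.
Sort by position and accumulate weight:
  km 20 (R, w=90) → cum 90
  km 48 (S, w=10) → cum 100
  km 55 (Q, w=100) → cum 200  ≥ 125 → median here
  km 58 (P, w=50) → cum 250
Optimal location: km 55.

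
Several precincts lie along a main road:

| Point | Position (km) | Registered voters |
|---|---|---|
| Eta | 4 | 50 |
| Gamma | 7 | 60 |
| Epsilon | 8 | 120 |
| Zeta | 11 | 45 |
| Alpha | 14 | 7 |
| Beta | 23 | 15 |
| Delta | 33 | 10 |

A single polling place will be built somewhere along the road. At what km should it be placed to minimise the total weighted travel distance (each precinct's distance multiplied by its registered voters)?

x = 8

For a sum of weighted absolute distances on a line, the optimum is the weighted median (not the mean). Total weight W = 307; half-weight = 153.5.
Sort by position and accumulate weight:
  km 4 (Eta, w=50) → cum 50
  km 7 (Gamma, w=60) → cum 110
  km 8 (Epsilon, w=120) → cum 230  ≥ 153.5 → median here
  km 11 (Zeta, w=45) → cum 275
  km 14 (Alpha, w=7) → cum 282
  km 23 (Beta, w=15) → cum 297
  km 33 (Delta, w=10) → cum 307
Optimal location: km 8.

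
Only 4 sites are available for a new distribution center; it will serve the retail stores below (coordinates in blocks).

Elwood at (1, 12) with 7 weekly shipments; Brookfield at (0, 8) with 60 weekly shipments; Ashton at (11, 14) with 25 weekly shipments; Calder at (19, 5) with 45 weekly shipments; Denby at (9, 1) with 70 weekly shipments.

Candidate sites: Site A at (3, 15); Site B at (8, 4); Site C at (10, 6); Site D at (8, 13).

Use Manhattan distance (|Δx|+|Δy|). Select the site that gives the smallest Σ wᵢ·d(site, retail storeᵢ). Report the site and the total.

Site C, total 1920 blocks

Total weighted distance at each candidate:
  Site A (3, 15): total = 3430
  Site B (8, 4): total = 1970
  Site C (10, 6): total = 1920
  Site D (8, 13): total = 2701
Minimum is at Site C with total 1920 blocks.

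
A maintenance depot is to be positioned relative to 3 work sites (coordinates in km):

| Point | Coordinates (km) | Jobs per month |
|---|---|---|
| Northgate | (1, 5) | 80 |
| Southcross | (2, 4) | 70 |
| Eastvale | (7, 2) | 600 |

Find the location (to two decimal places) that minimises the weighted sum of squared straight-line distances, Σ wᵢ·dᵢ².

The minimiser of Σwᵢ‖p−pᵢ‖² is the weighted centroid p* = (Σwᵢpᵢ)/(Σwᵢ).
Σwᵢ = 750.
Σwᵢxᵢ = 80·1 + 70·2 + 600·7 = 4420.
Σwᵢyᵢ = 80·5 + 70·4 + 600·2 = 1880.
x* = 4420/750 = 5.89, y* = 1880/750 = 2.51.

(5.89, 2.51)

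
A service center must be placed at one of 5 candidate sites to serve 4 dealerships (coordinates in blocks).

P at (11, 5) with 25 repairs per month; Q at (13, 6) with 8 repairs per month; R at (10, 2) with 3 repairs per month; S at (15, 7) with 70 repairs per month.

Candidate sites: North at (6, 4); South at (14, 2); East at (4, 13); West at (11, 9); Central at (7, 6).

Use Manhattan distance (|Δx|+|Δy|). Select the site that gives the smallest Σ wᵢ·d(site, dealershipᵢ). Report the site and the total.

Total weighted distance at each candidate:
  North (6, 4): total = 1080
  South (14, 2): total = 622
  East (4, 13): total = 1744
  West (11, 9): total = 584
  Central (7, 6): total = 824
Minimum is at West with total 584 blocks.

West, total 584 blocks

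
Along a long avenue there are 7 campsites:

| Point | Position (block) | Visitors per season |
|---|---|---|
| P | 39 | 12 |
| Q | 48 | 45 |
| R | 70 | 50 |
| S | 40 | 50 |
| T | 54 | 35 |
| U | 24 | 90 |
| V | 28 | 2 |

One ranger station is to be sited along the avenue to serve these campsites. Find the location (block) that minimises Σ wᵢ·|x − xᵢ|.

For a sum of weighted absolute distances on a line, the optimum is the weighted median (not the mean). Total weight W = 284; half-weight = 142.
Sort by position and accumulate weight:
  block 24 (U, w=90) → cum 90
  block 28 (V, w=2) → cum 92
  block 39 (P, w=12) → cum 104
  block 40 (S, w=50) → cum 154  ≥ 142 → median here
  block 48 (Q, w=45) → cum 199
  block 54 (T, w=35) → cum 234
  block 70 (R, w=50) → cum 284
Optimal location: block 40.

x = 40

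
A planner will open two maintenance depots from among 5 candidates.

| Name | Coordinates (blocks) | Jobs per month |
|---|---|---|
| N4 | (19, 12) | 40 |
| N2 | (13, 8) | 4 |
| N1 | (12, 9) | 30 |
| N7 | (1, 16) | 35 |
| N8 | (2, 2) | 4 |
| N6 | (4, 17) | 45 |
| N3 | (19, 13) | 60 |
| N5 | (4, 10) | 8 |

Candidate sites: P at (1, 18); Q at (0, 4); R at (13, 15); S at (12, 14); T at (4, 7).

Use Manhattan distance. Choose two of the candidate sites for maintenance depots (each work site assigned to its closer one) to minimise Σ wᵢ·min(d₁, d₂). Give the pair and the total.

{P, S}, total 1424

Evaluate every pair (each demand assigned to the nearer of the two):
  {P, S}: total = 1424
  {P, R}: total = 1484
  {S, T}: total = 1940
  {R, T}: total = 2000
  {Q, S}: total = 2064
  {Q, R}: total = 2124
  {R, S}: total = 2152
  {P, T}: total = 2702
  {P, Q}: total = 3264
  {Q, T}: total = 3310
Best pair: {P, S} with total 1424.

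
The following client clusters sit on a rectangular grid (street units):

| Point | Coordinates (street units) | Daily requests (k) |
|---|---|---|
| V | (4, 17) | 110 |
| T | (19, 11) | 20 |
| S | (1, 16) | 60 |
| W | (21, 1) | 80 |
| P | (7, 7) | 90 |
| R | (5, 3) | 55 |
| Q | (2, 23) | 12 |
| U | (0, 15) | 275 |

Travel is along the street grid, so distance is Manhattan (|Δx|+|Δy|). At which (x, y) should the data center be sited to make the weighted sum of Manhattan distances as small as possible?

(4, 15)

Manhattan distance separates: Σwᵢ(|x−xᵢ|+|y−yᵢ|) = Σwᵢ|x−xᵢ| + Σwᵢ|y−yᵢ|, so x and y are optimised independently as 1-D weighted medians.
Total weight W = 702; half = 351.
x-coordinate, sorted with cumulative weight:
  x=0 (U, w=275) cum 275
  x=1 (S, w=60) cum 335
  x=2 (Q, w=12) cum 347
  x=4 (V, w=110) cum 457  ← median
  x=5 (R, w=55) cum 512
  x=7 (P, w=90) cum 602
  x=19 (T, w=20) cum 622
  x=21 (W, w=80) cum 702
⇒ x* = 4
y-coordinate, sorted with cumulative weight:
  y=1 (W, w=80) cum 80
  y=3 (R, w=55) cum 135
  y=7 (P, w=90) cum 225
  y=11 (T, w=20) cum 245
  y=15 (U, w=275) cum 520  ← median
  y=16 (S, w=60) cum 580
  y=17 (V, w=110) cum 690
  y=23 (Q, w=12) cum 702
⇒ y* = 15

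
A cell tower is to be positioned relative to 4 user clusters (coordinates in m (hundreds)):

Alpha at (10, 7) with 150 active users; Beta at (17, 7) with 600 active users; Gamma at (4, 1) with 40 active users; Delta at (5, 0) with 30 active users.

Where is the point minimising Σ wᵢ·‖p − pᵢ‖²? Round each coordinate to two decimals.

The minimiser of Σwᵢ‖p−pᵢ‖² is the weighted centroid p* = (Σwᵢpᵢ)/(Σwᵢ).
Σwᵢ = 820.
Σwᵢxᵢ = 150·10 + 600·17 + 40·4 + 30·5 = 12010.
Σwᵢyᵢ = 150·7 + 600·7 + 40·1 + 30·0 = 5290.
x* = 12010/820 = 14.65, y* = 5290/820 = 6.45.

(14.65, 6.45)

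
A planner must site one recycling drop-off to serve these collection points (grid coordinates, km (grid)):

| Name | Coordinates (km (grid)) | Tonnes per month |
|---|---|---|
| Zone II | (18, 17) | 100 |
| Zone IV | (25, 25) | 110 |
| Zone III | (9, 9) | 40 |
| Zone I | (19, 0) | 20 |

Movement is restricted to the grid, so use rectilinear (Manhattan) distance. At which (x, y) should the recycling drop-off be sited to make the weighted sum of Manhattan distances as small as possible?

(18, 17)

Manhattan distance separates: Σwᵢ(|x−xᵢ|+|y−yᵢ|) = Σwᵢ|x−xᵢ| + Σwᵢ|y−yᵢ|, so x and y are optimised independently as 1-D weighted medians.
Total weight W = 270; half = 135.
x-coordinate, sorted with cumulative weight:
  x=9 (Zone III, w=40) cum 40
  x=18 (Zone II, w=100) cum 140  ← median
  x=19 (Zone I, w=20) cum 160
  x=25 (Zone IV, w=110) cum 270
⇒ x* = 18
y-coordinate, sorted with cumulative weight:
  y=0 (Zone I, w=20) cum 20
  y=9 (Zone III, w=40) cum 60
  y=17 (Zone II, w=100) cum 160  ← median
  y=25 (Zone IV, w=110) cum 270
⇒ y* = 17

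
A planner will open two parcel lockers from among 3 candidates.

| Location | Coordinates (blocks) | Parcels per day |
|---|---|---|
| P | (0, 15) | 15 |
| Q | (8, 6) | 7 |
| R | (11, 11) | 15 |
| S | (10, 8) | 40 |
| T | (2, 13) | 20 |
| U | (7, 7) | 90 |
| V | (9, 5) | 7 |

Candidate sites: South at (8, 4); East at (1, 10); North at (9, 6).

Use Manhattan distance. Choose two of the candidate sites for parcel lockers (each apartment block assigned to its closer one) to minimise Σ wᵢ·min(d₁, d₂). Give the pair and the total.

{East, North}, total 679

Evaluate every pair (each demand assigned to the nearer of the two):
  {East, North}: total = 679
  {South, East}: total = 948
  {South, North}: total = 1059
Best pair: {East, North} with total 679.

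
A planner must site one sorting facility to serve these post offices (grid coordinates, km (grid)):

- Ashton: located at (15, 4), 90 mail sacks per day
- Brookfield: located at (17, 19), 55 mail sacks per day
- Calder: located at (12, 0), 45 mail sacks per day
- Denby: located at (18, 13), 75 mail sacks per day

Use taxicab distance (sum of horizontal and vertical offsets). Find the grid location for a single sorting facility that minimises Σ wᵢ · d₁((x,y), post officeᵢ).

(15, 4)

Manhattan distance separates: Σwᵢ(|x−xᵢ|+|y−yᵢ|) = Σwᵢ|x−xᵢ| + Σwᵢ|y−yᵢ|, so x and y are optimised independently as 1-D weighted medians.
Total weight W = 265; half = 132.5.
x-coordinate, sorted with cumulative weight:
  x=12 (Calder, w=45) cum 45
  x=15 (Ashton, w=90) cum 135  ← median
  x=17 (Brookfield, w=55) cum 190
  x=18 (Denby, w=75) cum 265
⇒ x* = 15
y-coordinate, sorted with cumulative weight:
  y=0 (Calder, w=45) cum 45
  y=4 (Ashton, w=90) cum 135  ← median
  y=13 (Denby, w=75) cum 210
  y=19 (Brookfield, w=55) cum 265
⇒ y* = 4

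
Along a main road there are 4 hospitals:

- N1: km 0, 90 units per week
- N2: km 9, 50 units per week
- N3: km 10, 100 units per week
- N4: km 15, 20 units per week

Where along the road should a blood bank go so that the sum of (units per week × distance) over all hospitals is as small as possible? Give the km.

x = 9

For a sum of weighted absolute distances on a line, the optimum is the weighted median (not the mean). Total weight W = 260; half-weight = 130.
Sort by position and accumulate weight:
  km 0 (N1, w=90) → cum 90
  km 9 (N2, w=50) → cum 140  ≥ 130 → median here
  km 10 (N3, w=100) → cum 240
  km 15 (N4, w=20) → cum 260
Optimal location: km 9.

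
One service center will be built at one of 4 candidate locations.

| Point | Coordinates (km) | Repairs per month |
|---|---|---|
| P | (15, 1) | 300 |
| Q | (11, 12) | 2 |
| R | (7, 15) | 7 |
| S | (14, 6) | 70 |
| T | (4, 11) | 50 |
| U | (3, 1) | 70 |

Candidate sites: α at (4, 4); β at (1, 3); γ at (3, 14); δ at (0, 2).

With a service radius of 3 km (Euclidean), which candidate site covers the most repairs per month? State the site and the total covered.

Coverage radius r = 3 km; a point is covered iff (Δx)²+(Δy)² ≤ 3² = 9.
  α (4, 4): covers {none} → 0
  β (1, 3): covers {U} → 70
  γ (3, 14): covers {none} → 0
  δ (0, 2): covers {none} → 0
Maximum coverage at β: 70 repairs per month.

β, covering 70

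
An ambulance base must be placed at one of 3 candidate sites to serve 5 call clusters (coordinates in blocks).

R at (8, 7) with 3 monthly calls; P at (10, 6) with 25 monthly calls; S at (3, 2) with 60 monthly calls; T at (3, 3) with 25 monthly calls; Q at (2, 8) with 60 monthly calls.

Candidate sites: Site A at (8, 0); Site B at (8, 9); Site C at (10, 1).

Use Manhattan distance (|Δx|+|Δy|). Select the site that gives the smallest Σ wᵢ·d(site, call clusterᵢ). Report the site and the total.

Total weighted distance at each candidate:
  Site A (8, 0): total = 1681
  Site B (8, 9): total = 1546
  Site C (10, 1): total = 1754
Minimum is at Site B with total 1546 blocks.

Site B, total 1546 blocks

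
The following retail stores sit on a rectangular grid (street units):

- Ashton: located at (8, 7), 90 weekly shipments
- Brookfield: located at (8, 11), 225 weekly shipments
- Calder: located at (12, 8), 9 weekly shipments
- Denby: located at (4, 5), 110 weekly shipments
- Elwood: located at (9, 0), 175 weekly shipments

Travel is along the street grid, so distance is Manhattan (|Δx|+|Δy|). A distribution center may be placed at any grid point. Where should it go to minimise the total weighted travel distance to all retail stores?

Manhattan distance separates: Σwᵢ(|x−xᵢ|+|y−yᵢ|) = Σwᵢ|x−xᵢ| + Σwᵢ|y−yᵢ|, so x and y are optimised independently as 1-D weighted medians.
Total weight W = 609; half = 304.5.
x-coordinate, sorted with cumulative weight:
  x=4 (Denby, w=110) cum 110
  x=8 (Ashton, w=90) cum 200
  x=8 (Brookfield, w=225) cum 425  ← median
  x=9 (Elwood, w=175) cum 600
  x=12 (Calder, w=9) cum 609
⇒ x* = 8
y-coordinate, sorted with cumulative weight:
  y=0 (Elwood, w=175) cum 175
  y=5 (Denby, w=110) cum 285
  y=7 (Ashton, w=90) cum 375  ← median
  y=8 (Calder, w=9) cum 384
  y=11 (Brookfield, w=225) cum 609
⇒ y* = 7

(8, 7)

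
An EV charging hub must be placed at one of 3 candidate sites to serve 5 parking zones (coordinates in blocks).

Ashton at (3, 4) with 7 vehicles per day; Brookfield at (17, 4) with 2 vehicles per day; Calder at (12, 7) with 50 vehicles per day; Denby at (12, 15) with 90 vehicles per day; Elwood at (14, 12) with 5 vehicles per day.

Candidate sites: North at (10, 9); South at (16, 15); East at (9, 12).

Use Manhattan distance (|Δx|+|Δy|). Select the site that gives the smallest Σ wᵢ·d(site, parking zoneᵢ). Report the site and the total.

North, total 1063 blocks

Total weighted distance at each candidate:
  North (10, 9): total = 1063
  South (16, 15): total = 1177
  East (9, 12): total = 1095
Minimum is at North with total 1063 blocks.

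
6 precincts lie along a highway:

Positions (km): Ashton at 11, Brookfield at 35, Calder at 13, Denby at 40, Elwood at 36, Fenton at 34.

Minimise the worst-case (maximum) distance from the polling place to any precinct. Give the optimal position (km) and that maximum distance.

The 1-center on a line is the midpoint of the two extreme points: leftmost at 11, rightmost at 40.
Optimal location = (11 + 40)/2 = 25.5; maximum distance = (40 − 11)/2 = 14.5.

location 25.5, max distance 14.5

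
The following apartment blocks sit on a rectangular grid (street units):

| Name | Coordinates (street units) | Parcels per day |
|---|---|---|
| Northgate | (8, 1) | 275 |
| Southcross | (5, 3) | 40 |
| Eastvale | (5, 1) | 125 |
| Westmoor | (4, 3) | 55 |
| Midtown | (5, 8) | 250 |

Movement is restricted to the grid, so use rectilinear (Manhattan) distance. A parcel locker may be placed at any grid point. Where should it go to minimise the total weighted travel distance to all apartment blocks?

Manhattan distance separates: Σwᵢ(|x−xᵢ|+|y−yᵢ|) = Σwᵢ|x−xᵢ| + Σwᵢ|y−yᵢ|, so x and y are optimised independently as 1-D weighted medians.
Total weight W = 745; half = 372.5.
x-coordinate, sorted with cumulative weight:
  x=4 (Westmoor, w=55) cum 55
  x=5 (Southcross, w=40) cum 95
  x=5 (Eastvale, w=125) cum 220
  x=5 (Midtown, w=250) cum 470  ← median
  x=8 (Northgate, w=275) cum 745
⇒ x* = 5
y-coordinate, sorted with cumulative weight:
  y=1 (Northgate, w=275) cum 275
  y=1 (Eastvale, w=125) cum 400  ← median
  y=3 (Southcross, w=40) cum 440
  y=3 (Westmoor, w=55) cum 495
  y=8 (Midtown, w=250) cum 745
⇒ y* = 1

(5, 1)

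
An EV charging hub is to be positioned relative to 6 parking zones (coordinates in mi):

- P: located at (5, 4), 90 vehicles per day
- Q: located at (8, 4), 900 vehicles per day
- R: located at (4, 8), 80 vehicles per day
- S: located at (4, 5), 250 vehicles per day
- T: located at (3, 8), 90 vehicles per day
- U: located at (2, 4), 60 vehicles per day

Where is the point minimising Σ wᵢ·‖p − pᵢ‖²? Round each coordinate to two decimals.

(6.37, 4.63)

The minimiser of Σwᵢ‖p−pᵢ‖² is the weighted centroid p* = (Σwᵢpᵢ)/(Σwᵢ).
Σwᵢ = 1470.
Σwᵢxᵢ = 90·5 + 900·8 + 80·4 + 250·4 + 90·3 + 60·2 = 9360.
Σwᵢyᵢ = 90·4 + 900·4 + 80·8 + 250·5 + 90·8 + 60·4 = 6810.
x* = 9360/1470 = 6.37, y* = 6810/1470 = 4.63.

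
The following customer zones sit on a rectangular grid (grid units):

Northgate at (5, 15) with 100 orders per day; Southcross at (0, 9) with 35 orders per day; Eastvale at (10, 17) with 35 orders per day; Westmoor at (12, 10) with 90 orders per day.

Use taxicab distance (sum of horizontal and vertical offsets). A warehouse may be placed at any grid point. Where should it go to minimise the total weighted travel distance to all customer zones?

(5, 15)

Manhattan distance separates: Σwᵢ(|x−xᵢ|+|y−yᵢ|) = Σwᵢ|x−xᵢ| + Σwᵢ|y−yᵢ|, so x and y are optimised independently as 1-D weighted medians.
Total weight W = 260; half = 130.
x-coordinate, sorted with cumulative weight:
  x=0 (Southcross, w=35) cum 35
  x=5 (Northgate, w=100) cum 135  ← median
  x=10 (Eastvale, w=35) cum 170
  x=12 (Westmoor, w=90) cum 260
⇒ x* = 5
y-coordinate, sorted with cumulative weight:
  y=9 (Southcross, w=35) cum 35
  y=10 (Westmoor, w=90) cum 125
  y=15 (Northgate, w=100) cum 225  ← median
  y=17 (Eastvale, w=35) cum 260
⇒ y* = 15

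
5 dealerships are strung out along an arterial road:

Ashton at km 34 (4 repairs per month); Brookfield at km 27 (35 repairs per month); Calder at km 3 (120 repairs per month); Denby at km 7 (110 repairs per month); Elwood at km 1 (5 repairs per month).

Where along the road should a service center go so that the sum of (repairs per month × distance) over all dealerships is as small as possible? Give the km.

For a sum of weighted absolute distances on a line, the optimum is the weighted median (not the mean). Total weight W = 274; half-weight = 137.
Sort by position and accumulate weight:
  km 1 (Elwood, w=5) → cum 5
  km 3 (Calder, w=120) → cum 125
  km 7 (Denby, w=110) → cum 235  ≥ 137 → median here
  km 27 (Brookfield, w=35) → cum 270
  km 34 (Ashton, w=4) → cum 274
Optimal location: km 7.

x = 7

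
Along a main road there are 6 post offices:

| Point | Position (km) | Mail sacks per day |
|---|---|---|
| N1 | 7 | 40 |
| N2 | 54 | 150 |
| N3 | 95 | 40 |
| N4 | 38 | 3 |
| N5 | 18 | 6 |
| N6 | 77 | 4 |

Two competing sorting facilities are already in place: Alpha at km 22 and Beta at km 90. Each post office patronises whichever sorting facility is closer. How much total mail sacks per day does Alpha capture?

199

The indifferent point is the midpoint (22+90)/2 = 56; post offices left of it (closer to Alpha at 22) go to Alpha, those right go to Beta.
  N1 at 7 (w=40) → Alpha
  N5 at 18 (w=6) → Alpha
  N4 at 38 (w=3) → Alpha
  N2 at 54 (w=150) → Alpha
  N6 at 77 (w=4) → Beta
  N3 at 95 (w=40) → Beta
Alpha captures 199; Beta captures 44.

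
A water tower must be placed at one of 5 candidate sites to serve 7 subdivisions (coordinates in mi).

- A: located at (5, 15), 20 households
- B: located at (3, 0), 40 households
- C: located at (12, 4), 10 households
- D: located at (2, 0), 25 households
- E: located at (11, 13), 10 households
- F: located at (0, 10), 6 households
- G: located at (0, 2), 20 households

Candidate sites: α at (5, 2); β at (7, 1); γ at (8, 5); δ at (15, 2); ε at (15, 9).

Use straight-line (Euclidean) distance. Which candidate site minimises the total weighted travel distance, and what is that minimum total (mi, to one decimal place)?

α, total 818.0 mi

Total weighted distance at each candidate:
  α (5, 2): total = 818.0
  β (7, 1): total = 969.9
  γ (8, 5): total = 1041.1
  δ (15, 2): total = 1698.6
  ε (15, 9): total = 1764.7
Minimum is at α with total 818.0 mi.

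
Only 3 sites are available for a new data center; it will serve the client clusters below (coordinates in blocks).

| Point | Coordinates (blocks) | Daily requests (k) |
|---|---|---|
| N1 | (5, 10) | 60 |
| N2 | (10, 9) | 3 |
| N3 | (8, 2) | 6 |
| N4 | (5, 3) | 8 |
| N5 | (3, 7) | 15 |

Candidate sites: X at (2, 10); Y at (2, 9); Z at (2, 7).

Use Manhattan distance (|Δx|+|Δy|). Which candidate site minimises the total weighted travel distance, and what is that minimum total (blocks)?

Total weighted distance at each candidate:
  X (2, 10): total = 431
  Y (2, 9): total = 459
  Z (2, 7): total = 527
Minimum is at X with total 431 blocks.

X, total 431 blocks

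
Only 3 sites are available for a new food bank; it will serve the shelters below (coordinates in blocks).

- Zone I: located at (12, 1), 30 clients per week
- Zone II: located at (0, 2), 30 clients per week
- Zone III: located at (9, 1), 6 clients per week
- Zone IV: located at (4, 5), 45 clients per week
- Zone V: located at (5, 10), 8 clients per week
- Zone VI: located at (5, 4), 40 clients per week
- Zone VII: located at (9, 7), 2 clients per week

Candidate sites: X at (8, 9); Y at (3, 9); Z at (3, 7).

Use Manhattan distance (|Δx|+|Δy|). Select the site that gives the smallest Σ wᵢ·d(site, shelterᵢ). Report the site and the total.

Total weighted distance at each candidate:
  X (8, 9): total = 1582
  Y (3, 9): total = 1439
  Z (3, 7): total = 1149
Minimum is at Z with total 1149 blocks.

Z, total 1149 blocks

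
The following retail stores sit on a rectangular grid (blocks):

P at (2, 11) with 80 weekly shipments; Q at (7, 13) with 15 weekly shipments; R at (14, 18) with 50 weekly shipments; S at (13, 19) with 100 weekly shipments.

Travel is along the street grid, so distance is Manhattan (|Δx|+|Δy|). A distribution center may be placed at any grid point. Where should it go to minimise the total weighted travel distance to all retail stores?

Manhattan distance separates: Σwᵢ(|x−xᵢ|+|y−yᵢ|) = Σwᵢ|x−xᵢ| + Σwᵢ|y−yᵢ|, so x and y are optimised independently as 1-D weighted medians.
Total weight W = 245; half = 122.5.
x-coordinate, sorted with cumulative weight:
  x=2 (P, w=80) cum 80
  x=7 (Q, w=15) cum 95
  x=13 (S, w=100) cum 195  ← median
  x=14 (R, w=50) cum 245
⇒ x* = 13
y-coordinate, sorted with cumulative weight:
  y=11 (P, w=80) cum 80
  y=13 (Q, w=15) cum 95
  y=18 (R, w=50) cum 145  ← median
  y=19 (S, w=100) cum 245
⇒ y* = 18

(13, 18)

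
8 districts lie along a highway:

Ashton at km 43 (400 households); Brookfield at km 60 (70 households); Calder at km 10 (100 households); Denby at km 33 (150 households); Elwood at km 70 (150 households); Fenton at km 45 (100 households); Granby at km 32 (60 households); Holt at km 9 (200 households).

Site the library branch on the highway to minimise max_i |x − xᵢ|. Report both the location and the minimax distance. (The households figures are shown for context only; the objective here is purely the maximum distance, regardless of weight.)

The 1-center on a line is the midpoint of the two extreme points: leftmost at 9, rightmost at 70.
Optimal location = (9 + 70)/2 = 39.5; maximum distance = (70 − 9)/2 = 30.5.

location 39.5, max distance 30.5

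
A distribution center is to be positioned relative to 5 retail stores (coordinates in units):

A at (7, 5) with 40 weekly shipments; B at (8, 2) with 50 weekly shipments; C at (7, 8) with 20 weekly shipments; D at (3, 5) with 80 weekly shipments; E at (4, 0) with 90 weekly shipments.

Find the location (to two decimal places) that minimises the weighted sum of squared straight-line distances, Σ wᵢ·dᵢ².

(5.07, 3.07)

The minimiser of Σwᵢ‖p−pᵢ‖² is the weighted centroid p* = (Σwᵢpᵢ)/(Σwᵢ).
Σwᵢ = 280.
Σwᵢxᵢ = 40·7 + 50·8 + 20·7 + 80·3 + 90·4 = 1420.
Σwᵢyᵢ = 40·5 + 50·2 + 20·8 + 80·5 + 90·0 = 860.
x* = 1420/280 = 5.07, y* = 860/280 = 3.07.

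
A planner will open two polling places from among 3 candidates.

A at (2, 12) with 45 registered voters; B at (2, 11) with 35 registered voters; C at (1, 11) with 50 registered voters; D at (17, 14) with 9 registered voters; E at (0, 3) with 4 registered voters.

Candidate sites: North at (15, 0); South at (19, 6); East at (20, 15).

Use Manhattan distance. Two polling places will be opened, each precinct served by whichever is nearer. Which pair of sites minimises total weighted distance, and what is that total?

Evaluate every pair (each demand assigned to the nearer of the two):
  {North, East}: total = 2973
  {South, East}: total = 2989
  {North, South}: total = 3117
Best pair: {North, East} with total 2973.

{North, East}, total 2973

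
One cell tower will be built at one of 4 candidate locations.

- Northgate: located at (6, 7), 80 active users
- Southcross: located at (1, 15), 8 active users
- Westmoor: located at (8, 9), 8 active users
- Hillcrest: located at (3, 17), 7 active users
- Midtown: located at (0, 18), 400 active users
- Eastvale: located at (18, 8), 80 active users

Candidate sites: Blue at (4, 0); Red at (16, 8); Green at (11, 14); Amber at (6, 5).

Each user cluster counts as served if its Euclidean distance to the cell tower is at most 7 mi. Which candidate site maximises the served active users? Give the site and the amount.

Coverage radius r = 7 mi; a point is covered iff (Δx)²+(Δy)² ≤ 7² = 49.
  Blue (4, 0): covers {none} → 0
  Red (16, 8): covers {Eastvale} → 80
  Green (11, 14): covers {Westmoor} → 8
  Amber (6, 5): covers {Northgate, Westmoor} → 88
Maximum coverage at Amber: 88 active users.

Amber, covering 88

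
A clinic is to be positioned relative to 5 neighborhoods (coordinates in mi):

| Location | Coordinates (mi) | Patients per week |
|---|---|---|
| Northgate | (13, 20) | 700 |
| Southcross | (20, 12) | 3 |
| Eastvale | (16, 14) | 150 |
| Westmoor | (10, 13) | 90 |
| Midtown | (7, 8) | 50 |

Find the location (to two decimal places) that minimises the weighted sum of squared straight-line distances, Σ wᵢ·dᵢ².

The minimiser of Σwᵢ‖p−pᵢ‖² is the weighted centroid p* = (Σwᵢpᵢ)/(Σwᵢ).
Σwᵢ = 993.
Σwᵢxᵢ = 700·13 + 3·20 + 150·16 + 90·10 + 50·7 = 12810.
Σwᵢyᵢ = 700·20 + 3·12 + 150·14 + 90·13 + 50·8 = 17706.
x* = 12810/993 = 12.90, y* = 17706/993 = 17.83.

(12.90, 17.83)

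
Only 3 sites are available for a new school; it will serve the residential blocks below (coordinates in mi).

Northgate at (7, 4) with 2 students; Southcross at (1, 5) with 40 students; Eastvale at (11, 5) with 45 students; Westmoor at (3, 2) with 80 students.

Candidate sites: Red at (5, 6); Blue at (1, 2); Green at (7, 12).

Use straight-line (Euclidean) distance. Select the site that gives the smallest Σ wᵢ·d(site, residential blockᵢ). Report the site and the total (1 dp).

Total weighted distance at each candidate:
  Red (5, 6): total = 802.1
  Blue (1, 2): total = 762.5
  Green (7, 12): total = 1609.2
Minimum is at Blue with total 762.5 mi.

Blue, total 762.5 mi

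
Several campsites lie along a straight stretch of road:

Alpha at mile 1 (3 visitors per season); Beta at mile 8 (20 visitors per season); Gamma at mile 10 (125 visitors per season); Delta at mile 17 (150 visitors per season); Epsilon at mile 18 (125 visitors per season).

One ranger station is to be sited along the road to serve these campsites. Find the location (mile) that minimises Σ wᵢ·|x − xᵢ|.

For a sum of weighted absolute distances on a line, the optimum is the weighted median (not the mean). Total weight W = 423; half-weight = 211.5.
Sort by position and accumulate weight:
  mile 1 (Alpha, w=3) → cum 3
  mile 8 (Beta, w=20) → cum 23
  mile 10 (Gamma, w=125) → cum 148
  mile 17 (Delta, w=150) → cum 298  ≥ 211.5 → median here
  mile 18 (Epsilon, w=125) → cum 423
Optimal location: mile 17.

x = 17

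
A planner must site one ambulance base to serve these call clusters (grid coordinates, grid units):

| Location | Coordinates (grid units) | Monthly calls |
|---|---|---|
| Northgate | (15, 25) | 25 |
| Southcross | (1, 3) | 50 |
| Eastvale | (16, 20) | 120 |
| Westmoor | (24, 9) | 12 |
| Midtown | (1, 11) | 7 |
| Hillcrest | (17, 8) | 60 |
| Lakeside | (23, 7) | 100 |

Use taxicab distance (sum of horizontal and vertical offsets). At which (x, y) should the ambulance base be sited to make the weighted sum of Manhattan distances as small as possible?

(16, 8)

Manhattan distance separates: Σwᵢ(|x−xᵢ|+|y−yᵢ|) = Σwᵢ|x−xᵢ| + Σwᵢ|y−yᵢ|, so x and y are optimised independently as 1-D weighted medians.
Total weight W = 374; half = 187.
x-coordinate, sorted with cumulative weight:
  x=1 (Southcross, w=50) cum 50
  x=1 (Midtown, w=7) cum 57
  x=15 (Northgate, w=25) cum 82
  x=16 (Eastvale, w=120) cum 202  ← median
  x=17 (Hillcrest, w=60) cum 262
  x=23 (Lakeside, w=100) cum 362
  x=24 (Westmoor, w=12) cum 374
⇒ x* = 16
y-coordinate, sorted with cumulative weight:
  y=3 (Southcross, w=50) cum 50
  y=7 (Lakeside, w=100) cum 150
  y=8 (Hillcrest, w=60) cum 210  ← median
  y=9 (Westmoor, w=12) cum 222
  y=11 (Midtown, w=7) cum 229
  y=20 (Eastvale, w=120) cum 349
  y=25 (Northgate, w=25) cum 374
⇒ y* = 8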